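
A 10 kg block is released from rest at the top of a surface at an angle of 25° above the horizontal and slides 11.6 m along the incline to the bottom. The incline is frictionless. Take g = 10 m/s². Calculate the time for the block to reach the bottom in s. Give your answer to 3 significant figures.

The weight component along the incline is mg sin 25° = 42.262 N and the normal force is N = mg cos 25° = 90.631 N.
With no friction, a = g sin 25° = 4.2262 m/s².
Starting from rest, L = ½at², so t = √(2L/a) = √(2 × 11.6 / 4.2262) = 2.3430 s.

2.34 s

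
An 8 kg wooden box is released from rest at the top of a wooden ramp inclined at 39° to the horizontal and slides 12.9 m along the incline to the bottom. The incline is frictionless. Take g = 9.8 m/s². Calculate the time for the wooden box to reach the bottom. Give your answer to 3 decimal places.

2.045 s

The weight component along the incline is mg sin 39° = 49.339 N and the normal force is N = mg cos 39° = 60.928 N.
With no friction, a = g sin 39° = 6.1673 m/s².
Starting from rest, L = ½at², so t = √(2L/a) = √(2 × 12.9 / 6.1673) = 2.0453 s.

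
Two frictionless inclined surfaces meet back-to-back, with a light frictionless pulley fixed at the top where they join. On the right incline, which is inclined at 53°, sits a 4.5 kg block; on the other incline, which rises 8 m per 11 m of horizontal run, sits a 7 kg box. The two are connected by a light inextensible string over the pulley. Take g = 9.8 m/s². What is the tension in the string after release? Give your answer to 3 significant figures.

37.2 N

Resolve each weight along its own incline: the 4.5 kg mass has component 4.5 × 9.8 × sin 53° = 35.220 N down its slope, and the 7 kg mass has 7 × 9.8 × sin 36.03° = 40.349 N down its slope.
The 7 kg side's 40.349 N exceeds the other side's 35.220 N, so that mass slides down and the 4.5 kg mass slides up. Taking that direction as positive, Newton's second law for the whole system gives 40.349 − 35.220 = (4.5 + 7) a, so a = 5.129 / 11.5 = 0.4460 m/s².
For the 4.5 kg mass (up-slope positive): T − 35.220 = 4.5 × 0.4460, so T = 37.227 N.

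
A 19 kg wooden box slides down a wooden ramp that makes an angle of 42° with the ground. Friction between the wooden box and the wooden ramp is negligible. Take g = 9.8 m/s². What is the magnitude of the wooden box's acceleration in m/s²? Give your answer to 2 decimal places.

Resolving the weight along the incline: the component pulling the wooden box down the slope is mg sin 42° = 19 × 9.8 × 0.6691 = 124.586 N, and the normal force is N = mg cos 42° = 19 × 9.8 × 0.7431 = 138.365 N.
With no friction the net force along the incline is 124.586 N, so a = g sin 42° = 124.586 / 19 = 6.5572 m/s².

6.56 m/s²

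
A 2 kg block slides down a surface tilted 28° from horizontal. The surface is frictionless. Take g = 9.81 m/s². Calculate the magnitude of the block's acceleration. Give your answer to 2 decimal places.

Resolving the weight along the incline: the component pulling the block down the slope is mg sin 28° = 2 × 9.81 × 0.4695 = 9.212 N, and the normal force is N = mg cos 28° = 2 × 9.81 × 0.8829 = 17.322 N.
With no friction the net force along the incline is 9.212 N, so a = g sin 28° = 9.212 / 2 = 4.6060 m/s².

4.61 m/s²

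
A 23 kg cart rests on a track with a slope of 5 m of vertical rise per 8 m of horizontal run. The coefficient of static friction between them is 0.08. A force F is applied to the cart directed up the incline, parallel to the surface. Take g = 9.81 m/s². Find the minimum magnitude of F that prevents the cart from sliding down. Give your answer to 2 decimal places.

104.28 N

The normal force is N = mg cos 32.01° = 191.334 N. With F at its minimum the cart is on the verge of sliding down, so static friction is at its maximum μ_s N = 0.08 × 191.334 = 15.307 N and acts up the slope.
Equilibrium along the incline: F + μ_s N = mg sin 32.01°, so F = 119.584 − 15.307 = 104.277 N.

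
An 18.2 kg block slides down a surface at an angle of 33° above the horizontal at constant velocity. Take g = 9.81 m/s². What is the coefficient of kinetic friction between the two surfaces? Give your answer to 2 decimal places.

At constant velocity the net force along the incline is zero: mg sin 33° = μ mg cos 33°.
So μ = tan 33° = 0.5446 / 0.8387 = 0.6493.

0.65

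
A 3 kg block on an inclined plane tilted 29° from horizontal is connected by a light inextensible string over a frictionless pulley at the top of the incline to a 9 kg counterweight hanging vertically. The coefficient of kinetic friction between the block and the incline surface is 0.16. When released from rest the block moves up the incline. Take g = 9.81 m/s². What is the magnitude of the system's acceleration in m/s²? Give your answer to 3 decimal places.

5.825 m/s²

For the block on the incline: the weight component along the slope is m₁g sin 29° = 3 × 9.81 × 0.4848 = 14.268 N and the normal force is N = m₁g cos 29° = 25.740 N.
Kinetic friction opposes the block's motion up the incline: f = μN = 0.16 × 25.740 = 4.118 N acting down the slope.
Newton's second law for the block (up-slope positive): T − 14.268 − 4.118 = 3 a. For the hanging counterweight (downward positive): 9 × 9.81 − T = 9 a.
Adding the two equations eliminates T: 69.904 = 12 a, so a = 5.8253 m/s².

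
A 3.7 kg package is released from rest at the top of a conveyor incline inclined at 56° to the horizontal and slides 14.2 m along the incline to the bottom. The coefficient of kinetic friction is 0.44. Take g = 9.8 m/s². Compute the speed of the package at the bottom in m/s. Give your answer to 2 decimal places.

12.74 m/s

The weight component along the incline is mg sin 56° = 30.061 N and the normal force is N = mg cos 56° = 20.276 N.
Friction up the slope is f = μN = 0.44 × 20.276 = 8.921 N, so the net downslope force is 30.061 − 8.921 = 21.140 N and a = 21.140 / 3.7 = 5.7135 m/s².
Starting from rest over a distance of 14.2 m, v² = 2aL = 2 × 5.7135 × 14.2 = 162.2634, so v = 12.7383 m/s.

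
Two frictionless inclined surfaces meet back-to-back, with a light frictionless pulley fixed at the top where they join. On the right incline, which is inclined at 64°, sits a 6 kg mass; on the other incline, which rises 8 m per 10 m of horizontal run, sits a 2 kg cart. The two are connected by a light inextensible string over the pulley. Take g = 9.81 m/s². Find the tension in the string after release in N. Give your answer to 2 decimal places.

22.42 N

Resolve each weight along its own incline: the 6 kg mass has component 6 × 9.81 × sin 64° = 52.903 N down its slope, and the 2 kg mass has 2 × 9.81 × sin 38.66° = 12.257 N down its slope.
The 6 kg side's 52.903 N exceeds the other side's 12.257 N, so that mass slides down and the 2 kg mass slides up. Taking that direction as positive, Newton's second law for the whole system gives 52.903 − 12.257 = (6 + 2) a, so a = 40.646 / 8 = 5.0808 m/s².
For the 2 kg mass (up-slope positive): T − 12.257 = 2 × 5.0808, so T = 22.419 N.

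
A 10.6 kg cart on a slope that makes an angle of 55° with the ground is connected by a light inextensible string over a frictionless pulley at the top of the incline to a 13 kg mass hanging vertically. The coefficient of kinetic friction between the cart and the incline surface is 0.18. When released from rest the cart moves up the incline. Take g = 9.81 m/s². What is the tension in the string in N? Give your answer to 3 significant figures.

110 N

For the cart on the incline: the weight component along the slope is m₁g sin 55° = 10.6 × 9.81 × 0.8192 = 85.185 N and the normal force is N = m₁g cos 55° = 59.644 N.
Kinetic friction opposes the cart's motion up the incline: f = μN = 0.18 × 59.644 = 10.736 N acting down the slope.
Newton's second law for the cart (up-slope positive): T − 85.185 − 10.736 = 10.6 a. For the hanging mass (downward positive): 13 × 9.81 − T = 13 a.
Adding the two equations eliminates T: 31.609 = 23.6 a, so a = 1.3394 m/s².
Then from the hanging mass's equation, T = 13 × (9.81 − 1.3394) = 110.118 N.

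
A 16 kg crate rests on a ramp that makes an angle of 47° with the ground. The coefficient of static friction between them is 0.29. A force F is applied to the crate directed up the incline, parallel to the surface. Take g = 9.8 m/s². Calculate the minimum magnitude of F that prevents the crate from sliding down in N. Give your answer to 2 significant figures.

The normal force is N = mg cos 47° = 106.937 N. With F at its minimum the crate is on the verge of sliding down, so static friction is at its maximum μ_s N = 0.29 × 106.937 = 31.012 N and acts up the slope.
Equilibrium along the incline: F + μ_s N = mg sin 47°, so F = 114.676 − 31.012 = 83.664 N.

84 N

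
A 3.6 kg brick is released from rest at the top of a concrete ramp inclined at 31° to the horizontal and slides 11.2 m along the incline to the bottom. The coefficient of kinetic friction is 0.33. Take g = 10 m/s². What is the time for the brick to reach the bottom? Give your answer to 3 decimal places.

3.106 s

The weight component along the incline is mg sin 31° = 18.541 N and the normal force is N = mg cos 31° = 30.858 N.
Friction up the slope is f = μN = 0.33 × 30.858 = 10.183 N, so the net downslope force is 18.541 − 10.183 = 8.358 N and a = 8.358 / 3.6 = 2.3217 m/s².
Starting from rest, L = ½at², so t = √(2L/a) = √(2 × 11.2 / 2.3217) = 3.1061 s.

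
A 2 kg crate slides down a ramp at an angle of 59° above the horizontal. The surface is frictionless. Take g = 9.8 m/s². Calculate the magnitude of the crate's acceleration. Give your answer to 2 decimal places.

8.40 m/s²

Resolving the weight along the incline: the component pulling the crate down the slope is mg sin 59° = 2 × 9.8 × 0.8572 = 16.801 N, and the normal force is N = mg cos 59° = 2 × 9.8 × 0.5150 = 10.094 N.
With no friction the net force along the incline is 16.801 N, so a = g sin 59° = 16.801 / 2 = 8.4005 m/s².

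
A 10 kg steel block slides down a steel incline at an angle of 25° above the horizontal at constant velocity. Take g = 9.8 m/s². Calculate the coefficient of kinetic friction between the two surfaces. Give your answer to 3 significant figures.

0.466

At constant velocity the net force along the incline is zero: mg sin 25° = μ mg cos 25°.
So μ = tan 25° = 0.4226 / 0.9063 = 0.4663.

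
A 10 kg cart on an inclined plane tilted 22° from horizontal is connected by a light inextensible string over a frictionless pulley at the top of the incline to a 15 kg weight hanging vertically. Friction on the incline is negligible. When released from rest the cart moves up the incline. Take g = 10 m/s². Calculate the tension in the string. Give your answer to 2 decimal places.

For the cart on the incline: the weight component along the slope is m₁g sin 22° = 10 × 10 × 0.3746 = 37.460 N and the normal force is N = m₁g cos 22° = 92.718 N.
Newton's second law for the cart (up-slope positive): T − 37.460 = 10 a. For the hanging weight (downward positive): 15 × 10 − T = 15 a.
Adding the two equations eliminates T: 112.540 = 25 a, so a = 4.5016 m/s².
Then from the hanging weight's equation, T = 15 × (10 − 4.5016) = 82.476 N.

82.48 N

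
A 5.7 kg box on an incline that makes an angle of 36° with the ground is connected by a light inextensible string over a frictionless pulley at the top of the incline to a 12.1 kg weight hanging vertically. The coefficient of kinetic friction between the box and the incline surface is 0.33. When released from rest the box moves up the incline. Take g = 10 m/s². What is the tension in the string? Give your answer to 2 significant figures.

For the box on the incline: the weight component along the slope is m₁g sin 36° = 5.7 × 10 × 0.5878 = 33.505 N and the normal force is N = m₁g cos 36° = 46.114 N.
Kinetic friction opposes the box's motion up the incline: f = μN = 0.33 × 46.114 = 15.218 N acting down the slope.
Newton's second law for the box (up-slope positive): T − 33.505 − 15.218 = 5.7 a. For the hanging weight (downward positive): 12.1 × 10 − T = 12.1 a.
Adding the two equations eliminates T: 72.277 = 17.8 a, so a = 4.0605 m/s².
Then from the hanging weight's equation, T = 12.1 × (10 − 4.0605) = 71.868 N.

72 N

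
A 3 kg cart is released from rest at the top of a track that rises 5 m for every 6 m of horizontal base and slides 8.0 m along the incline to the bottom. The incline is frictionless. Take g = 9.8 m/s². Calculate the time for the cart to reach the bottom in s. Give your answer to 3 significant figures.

1.60 s

The weight component along the incline is mg sin 39.81° = 18.821 N and the normal force is N = mg cos 39.81° = 22.586 N.
With no friction, a = g sin 39.81° = 6.2738 m/s².
Starting from rest, L = ½at², so t = √(2L/a) = √(2 × 8.0 / 6.2738) = 1.5970 s.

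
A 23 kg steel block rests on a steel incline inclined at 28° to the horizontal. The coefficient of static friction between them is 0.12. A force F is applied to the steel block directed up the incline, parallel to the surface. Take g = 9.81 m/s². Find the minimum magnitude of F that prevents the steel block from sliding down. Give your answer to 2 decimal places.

82.02 N

The normal force is N = mg cos 28° = 199.219 N. With F at its minimum the steel block is on the verge of sliding down, so static friction is at its maximum μ_s N = 0.12 × 199.219 = 23.906 N and acts up the slope.
Equilibrium along the incline: F + μ_s N = mg sin 28°, so F = 105.927 − 23.906 = 82.021 N.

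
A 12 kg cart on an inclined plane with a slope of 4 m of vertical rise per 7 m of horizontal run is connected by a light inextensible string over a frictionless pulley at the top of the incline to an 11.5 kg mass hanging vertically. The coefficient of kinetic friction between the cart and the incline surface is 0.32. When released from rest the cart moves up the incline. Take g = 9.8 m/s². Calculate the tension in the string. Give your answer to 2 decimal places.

102.09 N

For the cart on the incline: the weight component along the slope is m₁g sin 29.74° = 12 × 9.8 × 0.4961 = 58.341 N and the normal force is N = m₁g cos 29.74° = 102.105 N.
Kinetic friction opposes the cart's motion up the incline: f = μN = 0.32 × 102.105 = 32.674 N acting down the slope.
Newton's second law for the cart (up-slope positive): T − 58.341 − 32.674 = 12 a. For the hanging mass (downward positive): 11.5 × 9.8 − T = 11.5 a.
Adding the two equations eliminates T: 21.685 = 23.5 a, so a = 0.9228 m/s².
Then from the hanging mass's equation, T = 11.5 × (9.8 − 0.9228) = 102.088 N.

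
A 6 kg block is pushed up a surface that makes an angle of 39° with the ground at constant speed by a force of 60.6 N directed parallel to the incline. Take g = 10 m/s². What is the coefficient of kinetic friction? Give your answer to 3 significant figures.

0.490

At constant speed ΣF = 0 along the incline. The applied 60.6 N acts up the slope; the weight component mg sin 39° = 37.759 N and kinetic friction μN both act down the slope.
So 60.6 = 37.759 + μ × 46.629, giving μ = (60.6 − 37.759) / 46.629 = 0.4898.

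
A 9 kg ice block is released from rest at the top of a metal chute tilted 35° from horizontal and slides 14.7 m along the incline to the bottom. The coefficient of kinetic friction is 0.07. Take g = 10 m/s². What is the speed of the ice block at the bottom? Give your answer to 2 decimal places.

12.32 m/s

The weight component along the incline is mg sin 35° = 51.622 N and the normal force is N = mg cos 35° = 73.724 N.
Friction up the slope is f = μN = 0.07 × 73.724 = 5.161 N, so the net downslope force is 51.622 − 5.161 = 46.461 N and a = 46.461 / 9 = 5.1623 m/s².
Starting from rest over a distance of 14.7 m, v² = 2aL = 2 × 5.1623 × 14.7 = 151.7716, so v = 12.3196 m/s.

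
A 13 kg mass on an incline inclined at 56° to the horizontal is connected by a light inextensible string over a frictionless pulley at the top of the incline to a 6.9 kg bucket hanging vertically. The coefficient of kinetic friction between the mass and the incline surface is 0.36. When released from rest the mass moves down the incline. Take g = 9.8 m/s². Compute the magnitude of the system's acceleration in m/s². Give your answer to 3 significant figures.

For the mass on the incline: the weight component along the slope is m₁g sin 56° = 13 × 9.8 × 0.8290 = 105.615 N and the normal force is N = m₁g cos 56° = 71.241 N.
Kinetic friction opposes the mass's motion down the incline: f = μN = 0.36 × 71.241 = 25.647 N acting up the slope.
Newton's second law for the mass (down-slope positive): 105.615 − 25.647 − T = 13 a. For the hanging bucket (upward positive): T − 6.9 × 9.8 = 6.9 a.
Adding the two equations eliminates T: 12.348 = 19.9 a, so a = 0.6205 m/s².

0.621 m/s²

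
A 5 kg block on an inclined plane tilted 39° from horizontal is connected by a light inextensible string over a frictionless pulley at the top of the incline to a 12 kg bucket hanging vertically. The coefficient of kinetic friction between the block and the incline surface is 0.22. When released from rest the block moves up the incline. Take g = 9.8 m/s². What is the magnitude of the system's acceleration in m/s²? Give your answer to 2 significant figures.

4.6 m/s²

For the block on the incline: the weight component along the slope is m₁g sin 39° = 5 × 9.8 × 0.6293 = 30.836 N and the normal force is N = m₁g cos 39° = 38.080 N.
Kinetic friction opposes the block's motion up the incline: f = μN = 0.22 × 38.080 = 8.378 N acting down the slope.
Newton's second law for the block (up-slope positive): T − 30.836 − 8.378 = 5 a. For the hanging bucket (downward positive): 12 × 9.8 − T = 12 a.
Adding the two equations eliminates T: 78.386 = 17 a, so a = 4.6109 m/s².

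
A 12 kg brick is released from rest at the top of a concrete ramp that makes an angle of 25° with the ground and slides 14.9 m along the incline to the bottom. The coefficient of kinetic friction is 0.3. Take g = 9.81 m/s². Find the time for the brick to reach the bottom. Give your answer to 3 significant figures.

The weight component along the incline is mg sin 25° = 49.751 N and the normal force is N = mg cos 25° = 106.691 N.
Friction up the slope is f = μN = 0.3 × 106.691 = 32.007 N, so the net downslope force is 49.751 − 32.007 = 17.744 N and a = 17.744 / 12 = 1.4787 m/s².
Starting from rest, L = ½at², so t = √(2L/a) = √(2 × 14.9 / 1.4787) = 4.4892 s.

4.49 s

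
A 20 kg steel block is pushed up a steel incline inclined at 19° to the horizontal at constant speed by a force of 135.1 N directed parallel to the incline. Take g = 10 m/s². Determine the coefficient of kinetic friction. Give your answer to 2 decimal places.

0.37

At constant speed ΣF = 0 along the incline. The applied 135.1 N acts up the slope; the weight component mg sin 19° = 65.114 N and kinetic friction μN both act down the slope.
So 135.1 = 65.114 + μ × 189.104, giving μ = (135.1 − 65.114) / 189.104 = 0.3701.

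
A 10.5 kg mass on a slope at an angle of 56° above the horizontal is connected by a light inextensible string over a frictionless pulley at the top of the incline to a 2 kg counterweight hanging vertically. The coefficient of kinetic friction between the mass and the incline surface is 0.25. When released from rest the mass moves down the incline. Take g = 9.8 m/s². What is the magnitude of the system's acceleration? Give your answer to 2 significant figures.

For the mass on the incline: the weight component along the slope is m₁g sin 56° = 10.5 × 9.8 × 0.8290 = 85.304 N and the normal force is N = m₁g cos 56° = 57.541 N.
Kinetic friction opposes the mass's motion down the incline: f = μN = 0.25 × 57.541 = 14.385 N acting up the slope.
Newton's second law for the mass (down-slope positive): 85.304 − 14.385 − T = 10.5 a. For the hanging counterweight (upward positive): T − 2 × 9.8 = 2 a.
Adding the two equations eliminates T: 51.319 = 12.5 a, so a = 4.1055 m/s².

4.1 m/s²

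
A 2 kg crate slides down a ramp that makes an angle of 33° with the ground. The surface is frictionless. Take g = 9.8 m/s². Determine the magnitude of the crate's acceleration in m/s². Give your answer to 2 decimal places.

5.34 m/s²

Resolving the weight along the incline: the component pulling the crate down the slope is mg sin 33° = 2 × 9.8 × 0.5446 = 10.674 N, and the normal force is N = mg cos 33° = 2 × 9.8 × 0.8387 = 16.439 N.
With no friction the net force along the incline is 10.674 N, so a = g sin 33° = 10.674 / 2 = 5.3370 m/s².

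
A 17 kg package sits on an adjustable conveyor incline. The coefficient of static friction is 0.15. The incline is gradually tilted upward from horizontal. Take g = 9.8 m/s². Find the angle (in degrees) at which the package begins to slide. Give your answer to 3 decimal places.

At the threshold of sliding, static friction is at its maximum μ_s N and exactly balances the weight component along the incline: mg sin θ = μ_s mg cos θ.
Hence tan θ = μ_s = 0.15, so θ = arctan(0.15) = 8.5308°.

8.531°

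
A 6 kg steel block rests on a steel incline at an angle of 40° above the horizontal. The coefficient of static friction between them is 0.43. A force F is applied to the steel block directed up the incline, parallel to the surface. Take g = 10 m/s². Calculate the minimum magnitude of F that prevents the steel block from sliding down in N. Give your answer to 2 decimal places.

18.80 N

The normal force is N = mg cos 40° = 45.963 N. With F at its minimum the steel block is on the verge of sliding down, so static friction is at its maximum μ_s N = 0.43 × 45.963 = 19.764 N and acts up the slope.
Equilibrium along the incline: F + μ_s N = mg sin 40°, so F = 38.567 − 19.764 = 18.803 N.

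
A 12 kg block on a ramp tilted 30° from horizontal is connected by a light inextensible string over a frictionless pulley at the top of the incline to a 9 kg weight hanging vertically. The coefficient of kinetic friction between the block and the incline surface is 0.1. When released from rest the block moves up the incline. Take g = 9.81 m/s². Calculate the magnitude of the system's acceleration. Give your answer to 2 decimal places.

For the block on the incline: the weight component along the slope is m₁g sin 30° = 12 × 9.81 × 0.5000 = 58.860 N and the normal force is N = m₁g cos 30° = 101.949 N.
Kinetic friction opposes the block's motion up the incline: f = μN = 0.1 × 101.949 = 10.195 N acting down the slope.
Newton's second law for the block (up-slope positive): T − 58.860 − 10.195 = 12 a. For the hanging weight (downward positive): 9 × 9.81 − T = 9 a.
Adding the two equations eliminates T: 19.235 = 21 a, so a = 0.9160 m/s².

0.92 m/s²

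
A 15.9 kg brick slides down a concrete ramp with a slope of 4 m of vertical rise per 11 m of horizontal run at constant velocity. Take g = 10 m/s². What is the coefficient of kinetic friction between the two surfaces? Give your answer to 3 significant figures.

0.364

At constant velocity the net force along the incline is zero: mg sin 19.98° = μ mg cos 19.98°.
So μ = tan 19.98° = 0.3417 / 0.9398 = 0.3636.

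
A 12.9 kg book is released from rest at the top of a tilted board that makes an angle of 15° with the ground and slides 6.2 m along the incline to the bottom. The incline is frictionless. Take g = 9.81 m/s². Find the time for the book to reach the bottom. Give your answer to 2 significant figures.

The weight component along the incline is mg sin 15° = 32.753 N and the normal force is N = mg cos 15° = 122.237 N.
With no friction, a = g sin 15° = 2.5390 m/s².
Starting from rest, L = ½at², so t = √(2L/a) = √(2 × 6.2 / 2.5390) = 2.2099 s.

2.2 s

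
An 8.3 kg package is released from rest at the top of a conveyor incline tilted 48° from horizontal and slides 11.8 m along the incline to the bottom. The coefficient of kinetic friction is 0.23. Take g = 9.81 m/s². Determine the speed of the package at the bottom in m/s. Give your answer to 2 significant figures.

The weight component along the incline is mg sin 48° = 60.509 N and the normal force is N = mg cos 48° = 54.483 N.
Friction up the slope is f = μN = 0.23 × 54.483 = 12.531 N, so the net downslope force is 60.509 − 12.531 = 47.978 N and a = 47.978 / 8.3 = 5.7805 m/s².
Starting from rest over a distance of 11.8 m, v² = 2aL = 2 × 5.7805 × 11.8 = 136.4198, so v = 11.6799 m/s.

12 m/s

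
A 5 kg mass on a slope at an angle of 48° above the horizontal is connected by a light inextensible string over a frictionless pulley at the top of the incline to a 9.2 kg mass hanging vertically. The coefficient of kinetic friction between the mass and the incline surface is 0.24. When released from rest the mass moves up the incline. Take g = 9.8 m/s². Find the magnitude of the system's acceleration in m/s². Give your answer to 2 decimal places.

For the mass on the incline: the weight component along the slope is m₁g sin 48° = 5 × 9.8 × 0.7431 = 36.412 N and the normal force is N = m₁g cos 48° = 32.787 N.
Kinetic friction opposes the mass's motion up the incline: f = μN = 0.24 × 32.787 = 7.869 N acting down the slope.
Newton's second law for the mass (up-slope positive): T − 36.412 − 7.869 = 5 a. For the hanging mass (downward positive): 9.2 × 9.8 − T = 9.2 a.
Adding the two equations eliminates T: 45.879 = 14.2 a, so a = 3.2309 m/s².

3.23 m/s²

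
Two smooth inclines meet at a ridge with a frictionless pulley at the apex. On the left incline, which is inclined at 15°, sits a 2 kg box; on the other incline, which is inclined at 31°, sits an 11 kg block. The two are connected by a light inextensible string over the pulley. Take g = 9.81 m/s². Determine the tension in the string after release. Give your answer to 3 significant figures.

12.8 N

Resolve each weight along its own incline: the 2 kg mass has component 2 × 9.81 × sin 15° = 5.078 N down its slope, and the 11 kg mass has 11 × 9.81 × sin 31° = 55.578 N down its slope.
The 11 kg side's 55.578 N exceeds the other side's 5.078 N, so that mass slides down and the 2 kg mass slides up. Taking that direction as positive, Newton's second law for the whole system gives 55.578 − 5.078 = (2 + 11) a, so a = 50.500 / 13 = 3.8846 m/s².
For the 2 kg mass (up-slope positive): T − 5.078 = 2 × 3.8846, so T = 12.847 N.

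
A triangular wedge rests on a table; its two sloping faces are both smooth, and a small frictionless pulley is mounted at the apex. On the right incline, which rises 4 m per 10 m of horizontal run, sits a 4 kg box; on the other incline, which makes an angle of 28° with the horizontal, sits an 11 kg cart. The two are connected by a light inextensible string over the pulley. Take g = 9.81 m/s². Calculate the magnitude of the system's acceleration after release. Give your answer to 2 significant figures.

2.4 m/s²

Resolve each weight along its own incline: the 4 kg mass has component 4 × 9.81 × sin 21.80° = 14.573 N down its slope, and the 11 kg mass has 11 × 9.81 × sin 28° = 50.661 N down its slope.
The 11 kg side's 50.661 N exceeds the other side's 14.573 N, so that mass slides down and the 4 kg mass slides up. Taking that direction as positive, Newton's second law for the whole system gives 50.661 − 14.573 = (4 + 11) a, so a = 36.088 / 15 = 2.4059 m/s².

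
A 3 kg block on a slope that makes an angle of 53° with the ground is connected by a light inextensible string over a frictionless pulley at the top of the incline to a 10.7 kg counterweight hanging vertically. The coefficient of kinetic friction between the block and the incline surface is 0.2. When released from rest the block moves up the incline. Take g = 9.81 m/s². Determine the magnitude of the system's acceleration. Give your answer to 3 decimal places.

For the block on the incline: the weight component along the slope is m₁g sin 53° = 3 × 9.81 × 0.7986 = 23.503 N and the normal force is N = m₁g cos 53° = 17.711 N.
Kinetic friction opposes the block's motion up the incline: f = μN = 0.2 × 17.711 = 3.542 N acting down the slope.
Newton's second law for the block (up-slope positive): T − 23.503 − 3.542 = 3 a. For the hanging counterweight (downward positive): 10.7 × 9.81 − T = 10.7 a.
Adding the two equations eliminates T: 77.922 = 13.7 a, so a = 5.6877 m/s².

5.688 m/s²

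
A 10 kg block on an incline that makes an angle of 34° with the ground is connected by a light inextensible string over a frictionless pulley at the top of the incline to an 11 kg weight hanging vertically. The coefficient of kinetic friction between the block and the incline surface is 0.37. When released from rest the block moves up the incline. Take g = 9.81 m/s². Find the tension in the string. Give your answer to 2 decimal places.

For the block on the incline: the weight component along the slope is m₁g sin 34° = 10 × 9.81 × 0.5592 = 54.858 N and the normal force is N = m₁g cos 34° = 81.329 N.
Kinetic friction opposes the block's motion up the incline: f = μN = 0.37 × 81.329 = 30.092 N acting down the slope.
Newton's second law for the block (up-slope positive): T − 54.858 − 30.092 = 10 a. For the hanging weight (downward positive): 11 × 9.81 − T = 11 a.
Adding the two equations eliminates T: 22.960 = 21 a, so a = 1.0933 m/s².
Then from the hanging weight's equation, T = 11 × (9.81 − 1.0933) = 95.884 N.

95.88 N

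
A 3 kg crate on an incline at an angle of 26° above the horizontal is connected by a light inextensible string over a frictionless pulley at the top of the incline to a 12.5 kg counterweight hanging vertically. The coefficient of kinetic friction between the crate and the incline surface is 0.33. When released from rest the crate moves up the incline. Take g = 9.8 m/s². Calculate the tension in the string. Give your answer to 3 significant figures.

41.1 N

For the crate on the incline: the weight component along the slope is m₁g sin 26° = 3 × 9.8 × 0.4384 = 12.889 N and the normal force is N = m₁g cos 26° = 26.425 N.
Kinetic friction opposes the crate's motion up the incline: f = μN = 0.33 × 26.425 = 8.720 N acting down the slope.
Newton's second law for the crate (up-slope positive): T − 12.889 − 8.720 = 3 a. For the hanging counterweight (downward positive): 12.5 × 9.8 − T = 12.5 a.
Adding the two equations eliminates T: 100.891 = 15.5 a, so a = 6.5091 m/s².
Then from the hanging counterweight's equation, T = 12.5 × (9.8 − 6.5091) = 41.136 N.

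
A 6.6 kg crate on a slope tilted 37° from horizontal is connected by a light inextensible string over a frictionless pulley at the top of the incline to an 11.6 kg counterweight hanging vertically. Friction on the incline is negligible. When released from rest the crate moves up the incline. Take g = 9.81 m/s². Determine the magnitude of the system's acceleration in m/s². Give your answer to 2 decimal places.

4.11 m/s²

For the crate on the incline: the weight component along the slope is m₁g sin 37° = 6.6 × 9.81 × 0.6018 = 38.964 N and the normal force is N = m₁g cos 37° = 51.708 N.
Newton's second law for the crate (up-slope positive): T − 38.964 = 6.6 a. For the hanging counterweight (downward positive): 11.6 × 9.81 − T = 11.6 a.
Adding the two equations eliminates T: 74.832 = 18.2 a, so a = 4.1116 m/s².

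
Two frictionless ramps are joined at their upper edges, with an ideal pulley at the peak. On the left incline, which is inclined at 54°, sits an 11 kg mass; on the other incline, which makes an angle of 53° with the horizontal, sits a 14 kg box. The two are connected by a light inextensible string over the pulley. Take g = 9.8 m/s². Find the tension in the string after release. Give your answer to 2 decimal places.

97.05 N

Resolve each weight along its own incline: the 11 kg mass has component 11 × 9.8 × sin 54° = 87.212 N down its slope, and the 14 kg mass has 14 × 9.8 × sin 53° = 109.573 N down its slope.
The 14 kg side's 109.573 N exceeds the other side's 87.212 N, so that mass slides down and the 11 kg mass slides up. Taking that direction as positive, Newton's second law for the whole system gives 109.573 − 87.212 = (11 + 14) a, so a = 22.361 / 25 = 0.8944 m/s².
For the 11 kg mass (up-slope positive): T − 87.212 = 11 × 0.8944, so T = 97.050 N.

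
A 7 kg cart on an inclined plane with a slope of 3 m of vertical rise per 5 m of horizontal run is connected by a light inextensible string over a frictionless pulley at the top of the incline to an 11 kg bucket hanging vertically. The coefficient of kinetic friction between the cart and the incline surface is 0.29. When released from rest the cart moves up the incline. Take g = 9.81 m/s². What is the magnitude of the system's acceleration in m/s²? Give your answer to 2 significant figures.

3.1 m/s²

For the cart on the incline: the weight component along the slope is m₁g sin 30.96° = 7 × 9.81 × 0.5145 = 35.331 N and the normal force is N = m₁g cos 30.96° = 58.884 N.
Kinetic friction opposes the cart's motion up the incline: f = μN = 0.29 × 58.884 = 17.076 N acting down the slope.
Newton's second law for the cart (up-slope positive): T − 35.331 − 17.076 = 7 a. For the hanging bucket (downward positive): 11 × 9.81 − T = 11 a.
Adding the two equations eliminates T: 55.503 = 18 a, so a = 3.0835 m/s².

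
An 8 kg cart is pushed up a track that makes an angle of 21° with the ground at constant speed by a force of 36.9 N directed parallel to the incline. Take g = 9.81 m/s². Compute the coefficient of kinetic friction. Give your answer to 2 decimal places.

At constant speed ΣF = 0 along the incline. The applied 36.9 N acts up the slope; the weight component mg sin 21° = 28.125 N and kinetic friction μN both act down the slope.
So 36.9 = 28.125 + μ × 73.267, giving μ = (36.9 − 28.125) / 73.267 = 0.1198.

0.12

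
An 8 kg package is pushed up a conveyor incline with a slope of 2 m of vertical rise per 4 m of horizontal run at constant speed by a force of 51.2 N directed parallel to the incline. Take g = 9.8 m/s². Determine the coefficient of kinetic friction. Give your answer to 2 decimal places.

At constant speed ΣF = 0 along the incline. The applied 51.2 N acts up the slope; the weight component mg sin 26.57° = 35.062 N and kinetic friction μN both act down the slope.
So 51.2 = 35.062 + μ × 70.123, giving μ = (51.2 − 35.062) / 70.123 = 0.2301.

0.23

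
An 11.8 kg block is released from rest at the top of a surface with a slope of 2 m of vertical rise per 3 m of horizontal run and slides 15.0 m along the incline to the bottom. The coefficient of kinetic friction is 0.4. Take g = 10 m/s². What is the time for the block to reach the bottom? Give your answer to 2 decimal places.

The weight component along the incline is mg sin 33.69° = 65.455 N and the normal force is N = mg cos 33.69° = 98.182 N.
Friction up the slope is f = μN = 0.4 × 98.182 = 39.273 N, so the net downslope force is 65.455 − 39.273 = 26.182 N and a = 26.182 / 11.8 = 2.2188 m/s².
Starting from rest, L = ½at², so t = √(2L/a) = √(2 × 15.0 / 2.2188) = 3.6771 s.

3.68 s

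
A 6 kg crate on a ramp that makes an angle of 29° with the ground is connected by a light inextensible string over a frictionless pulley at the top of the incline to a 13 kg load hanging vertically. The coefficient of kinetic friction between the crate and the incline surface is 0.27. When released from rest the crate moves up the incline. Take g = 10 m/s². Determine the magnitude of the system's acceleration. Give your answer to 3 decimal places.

4.565 m/s²

For the crate on the incline: the weight component along the slope is m₁g sin 29° = 6 × 10 × 0.4848 = 29.088 N and the normal force is N = m₁g cos 29° = 52.477 N.
Kinetic friction opposes the crate's motion up the incline: f = μN = 0.27 × 52.477 = 14.169 N acting down the slope.
Newton's second law for the crate (up-slope positive): T − 29.088 − 14.169 = 6 a. For the hanging load (downward positive): 13 × 10 − T = 13 a.
Adding the two equations eliminates T: 86.743 = 19 a, so a = 4.5654 m/s².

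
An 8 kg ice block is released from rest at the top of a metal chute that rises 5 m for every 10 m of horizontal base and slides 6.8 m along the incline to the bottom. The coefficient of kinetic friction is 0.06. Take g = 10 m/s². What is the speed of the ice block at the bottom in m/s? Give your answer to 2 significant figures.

7.3 m/s

The weight component along the incline is mg sin 26.57° = 35.777 N and the normal force is N = mg cos 26.57° = 71.554 N.
Friction up the slope is f = μN = 0.06 × 71.554 = 4.293 N, so the net downslope force is 35.777 − 4.293 = 31.484 N and a = 31.484 / 8 = 3.9355 m/s².
Starting from rest over a distance of 6.8 m, v² = 2aL = 2 × 3.9355 × 6.8 = 53.5228, so v = 7.3159 m/s.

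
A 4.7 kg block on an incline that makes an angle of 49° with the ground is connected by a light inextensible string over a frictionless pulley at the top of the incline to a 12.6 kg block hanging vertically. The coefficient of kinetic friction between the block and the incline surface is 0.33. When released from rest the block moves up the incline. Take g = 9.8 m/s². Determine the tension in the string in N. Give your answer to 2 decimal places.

For the block on the incline: the weight component along the slope is m₁g sin 49° = 4.7 × 9.8 × 0.7547 = 34.761 N and the normal force is N = m₁g cos 49° = 30.218 N.
Kinetic friction opposes the block's motion up the incline: f = μN = 0.33 × 30.218 = 9.972 N acting down the slope.
Newton's second law for the block (up-slope positive): T − 34.761 − 9.972 = 4.7 a. For the hanging block (downward positive): 12.6 × 9.8 − T = 12.6 a.
Adding the two equations eliminates T: 78.747 = 17.3 a, so a = 4.5518 m/s².
Then from the hanging block's equation, T = 12.6 × (9.8 − 4.5518) = 66.127 N.

66.13 N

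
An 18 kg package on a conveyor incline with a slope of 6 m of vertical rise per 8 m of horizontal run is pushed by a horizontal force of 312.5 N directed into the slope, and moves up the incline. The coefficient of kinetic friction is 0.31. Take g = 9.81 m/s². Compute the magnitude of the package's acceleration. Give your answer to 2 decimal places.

The horizontal push has components F cos 36.87° = 312.5 × 0.8000 = 250.000 N up the incline and F sin 36.87° = 312.5 × 0.6000 = 187.500 N pressing into the surface.
The normal force is therefore N = mg cos 36.87° + F sin 36.87° = 141.264 + 187.500 = 328.764 N, and kinetic friction down the slope is μN = 0.31 × 328.764 = 101.917 N.
Along the incline: F cos 36.87° − mg sin 36.87° − μN = ma, so 250.000 − 105.948 − 101.917 = 18 a, giving a = 2.3408 m/s².

2.34 m/s²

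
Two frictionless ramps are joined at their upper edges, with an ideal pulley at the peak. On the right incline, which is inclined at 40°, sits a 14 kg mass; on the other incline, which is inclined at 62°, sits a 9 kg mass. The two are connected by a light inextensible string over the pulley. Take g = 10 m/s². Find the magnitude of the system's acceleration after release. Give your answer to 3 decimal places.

Resolve each weight along its own incline: the 14 kg mass has component 14 × 10 × sin 40° = 89.990 N down its slope, and the 9 kg mass has 9 × 10 × sin 62° = 79.465 N down its slope.
The 14 kg side's 89.990 N exceeds the other side's 79.465 N, so that mass slides down and the 9 kg mass slides up. Taking that direction as positive, Newton's second law for the whole system gives 89.990 − 79.465 = (14 + 9) a, so a = 10.525 / 23 = 0.4576 m/s².

0.458 m/s²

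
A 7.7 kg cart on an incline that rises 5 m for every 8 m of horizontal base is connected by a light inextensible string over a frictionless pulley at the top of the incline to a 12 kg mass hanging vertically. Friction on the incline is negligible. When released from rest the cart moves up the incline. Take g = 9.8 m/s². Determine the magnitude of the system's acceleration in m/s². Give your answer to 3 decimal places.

For the cart on the incline: the weight component along the slope is m₁g sin 32.01° = 7.7 × 9.8 × 0.5300 = 39.994 N and the normal force is N = m₁g cos 32.01° = 63.990 N.
Newton's second law for the cart (up-slope positive): T − 39.994 = 7.7 a. For the hanging mass (downward positive): 12 × 9.8 − T = 12 a.
Adding the two equations eliminates T: 77.606 = 19.7 a, so a = 3.9394 m/s².

3.939 m/s²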